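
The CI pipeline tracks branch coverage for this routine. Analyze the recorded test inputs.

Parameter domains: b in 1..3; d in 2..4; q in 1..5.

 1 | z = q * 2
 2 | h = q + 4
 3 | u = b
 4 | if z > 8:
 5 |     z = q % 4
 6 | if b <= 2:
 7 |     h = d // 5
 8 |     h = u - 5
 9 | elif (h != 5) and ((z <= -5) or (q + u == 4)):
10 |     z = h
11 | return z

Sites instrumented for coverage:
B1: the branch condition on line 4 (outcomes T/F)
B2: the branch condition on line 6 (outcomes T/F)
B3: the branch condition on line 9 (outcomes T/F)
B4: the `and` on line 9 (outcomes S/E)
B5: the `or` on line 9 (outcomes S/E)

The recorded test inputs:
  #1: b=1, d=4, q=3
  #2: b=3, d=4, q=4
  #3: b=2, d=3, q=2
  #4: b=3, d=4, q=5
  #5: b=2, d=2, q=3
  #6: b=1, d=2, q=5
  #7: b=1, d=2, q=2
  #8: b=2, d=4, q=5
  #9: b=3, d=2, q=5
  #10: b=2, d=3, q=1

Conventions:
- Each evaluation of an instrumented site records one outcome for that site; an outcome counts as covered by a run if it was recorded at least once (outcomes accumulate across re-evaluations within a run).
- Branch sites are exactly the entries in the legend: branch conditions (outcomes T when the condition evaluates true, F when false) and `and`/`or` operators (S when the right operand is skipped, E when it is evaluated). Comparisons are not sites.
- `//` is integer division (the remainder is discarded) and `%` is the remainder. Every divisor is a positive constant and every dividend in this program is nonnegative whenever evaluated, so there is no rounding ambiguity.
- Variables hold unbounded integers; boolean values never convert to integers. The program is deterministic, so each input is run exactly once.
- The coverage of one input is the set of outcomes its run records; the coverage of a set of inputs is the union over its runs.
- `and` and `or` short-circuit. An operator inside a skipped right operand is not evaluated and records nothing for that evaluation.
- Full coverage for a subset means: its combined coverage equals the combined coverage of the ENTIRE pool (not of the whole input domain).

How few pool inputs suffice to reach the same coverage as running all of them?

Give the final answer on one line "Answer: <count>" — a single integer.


run #1 (b=1, d=4, q=3) runs B1->F, B2->T; records B1=F, B2=T
run #2 (b=3, d=4, q=4) runs B1->F, B2->F, B4->E, B5->E, B3->F; records B1=F, B2=F, B3=F, B4=E, B5=E
run #3 (b=2, d=3, q=2) runs B1->F, B2->T; records B1=F, B2=T
run #4 (b=3, d=4, q=5) runs B1->T, B2->F, B4->E, B5->E, B3->F; records B1=T, B2=F, B3=F, B4=E, B5=E
run #5 (b=2, d=2, q=3) runs B1->F, B2->T; records B1=F, B2=T
run #6 (b=1, d=2, q=5) runs B1->T, B2->T; records B1=T, B2=T
run #7 (b=1, d=2, q=2) runs B1->F, B2->T; records B1=F, B2=T
run #8 (b=2, d=4, q=5) runs B1->T, B2->T; records B1=T, B2=T
run #9 (b=3, d=2, q=5) runs B1->T, B2->F, B4->E, B5->E, B3->F; records B1=T, B2=F, B3=F, B4=E, B5=E
run #10 (b=2, d=3, q=1) runs B1->F, B2->T; records B1=F, B2=T
pool-wide coverage (7 outcomes): B1=T, B1=F, B2=T, B2=F, B3=F, B4=E, B5=E
every size-1 subset falls short of the 7 outcomes (best: 5/7)
size 2: inputs {1, 4} cover all 7 outcomes, and no lexicographically smaller subset of this size does
Answer: 2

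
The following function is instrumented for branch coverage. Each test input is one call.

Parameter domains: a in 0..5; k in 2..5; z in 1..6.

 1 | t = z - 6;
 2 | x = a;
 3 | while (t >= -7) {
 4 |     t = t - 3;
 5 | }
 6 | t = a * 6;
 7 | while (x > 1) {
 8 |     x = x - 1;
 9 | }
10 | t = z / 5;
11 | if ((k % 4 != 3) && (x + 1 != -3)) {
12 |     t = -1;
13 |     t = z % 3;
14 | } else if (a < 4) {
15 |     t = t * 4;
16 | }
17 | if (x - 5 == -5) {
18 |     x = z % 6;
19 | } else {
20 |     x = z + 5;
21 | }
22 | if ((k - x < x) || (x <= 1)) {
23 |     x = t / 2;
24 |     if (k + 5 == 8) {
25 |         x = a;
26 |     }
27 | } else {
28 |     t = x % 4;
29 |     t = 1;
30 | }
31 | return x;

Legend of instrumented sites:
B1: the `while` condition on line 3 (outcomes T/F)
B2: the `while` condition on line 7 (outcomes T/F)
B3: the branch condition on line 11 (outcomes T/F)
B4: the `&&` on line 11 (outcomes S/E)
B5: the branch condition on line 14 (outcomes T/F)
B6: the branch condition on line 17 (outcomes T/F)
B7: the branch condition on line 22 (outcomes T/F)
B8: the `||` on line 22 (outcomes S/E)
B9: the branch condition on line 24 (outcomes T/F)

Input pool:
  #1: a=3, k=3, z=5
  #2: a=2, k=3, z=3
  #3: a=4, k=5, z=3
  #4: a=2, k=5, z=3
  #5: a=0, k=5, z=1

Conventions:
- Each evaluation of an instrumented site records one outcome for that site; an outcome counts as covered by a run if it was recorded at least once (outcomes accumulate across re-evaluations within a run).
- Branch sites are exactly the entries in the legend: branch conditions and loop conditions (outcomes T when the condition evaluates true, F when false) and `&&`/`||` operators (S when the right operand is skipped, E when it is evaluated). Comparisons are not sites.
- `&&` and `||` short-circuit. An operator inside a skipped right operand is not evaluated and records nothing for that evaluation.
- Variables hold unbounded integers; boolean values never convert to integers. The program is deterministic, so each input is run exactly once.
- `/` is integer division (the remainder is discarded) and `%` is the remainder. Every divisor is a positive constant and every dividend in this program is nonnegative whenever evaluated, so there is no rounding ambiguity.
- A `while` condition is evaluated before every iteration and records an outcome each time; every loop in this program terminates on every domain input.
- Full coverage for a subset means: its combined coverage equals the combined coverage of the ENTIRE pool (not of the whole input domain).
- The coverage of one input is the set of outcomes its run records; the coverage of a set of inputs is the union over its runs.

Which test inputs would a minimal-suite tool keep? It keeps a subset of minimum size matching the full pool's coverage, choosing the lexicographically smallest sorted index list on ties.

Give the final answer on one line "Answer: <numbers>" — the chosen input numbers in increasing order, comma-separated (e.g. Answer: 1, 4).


input #1, a=3, k=3, z=5: events B1->T, B1->T, B1->T, B1->F, B2->T, B2->T, B2->F, B4->S, B3->F, B5->T, B6->F, B8->S, B7->T, B9->T; outcomes B1=T, B1=F, B2=T, B2=F, B3=F, B4=S, B5=T, B6=F, B7=T, B8=S, B9=T
input #2, a=2, k=3, z=3: events B1->T, B1->T, B1->F, B2->T, B2->F, B4->S, B3->F, B5->T, B6->F, B8->S, B7->T, B9->T; outcomes B1=T, B1=F, B2=T, B2=F, B3=F, B4=S, B5=T, B6=F, B7=T, B8=S, B9=T
input #3, a=4, k=5, z=3: events B1->T, B1->T, B1->F, B2->T, B2->T, B2->T, B2->F, B4->E, B3->T, B6->F, B8->S, B7->T, B9->F; outcomes B1=T, B1=F, B2=T, B2=F, B3=T, B4=E, B6=F, B7=T, B8=S, B9=F
input #4, a=2, k=5, z=3: events B1->T, B1->T, B1->F, B2->T, B2->F, B4->E, B3->T, B6->F, B8->S, B7->T, B9->F; outcomes B1=T, B1=F, B2=T, B2=F, B3=T, B4=E, B6=F, B7=T, B8=S, B9=F
input #5, a=0, k=5, z=1: events B1->T, B1->F, B2->F, B4->E, B3->T, B6->T, B8->E, B7->T, B9->F; outcomes B1=T, B1=F, B2=F, B3=T, B4=E, B6=T, B7=T, B8=E, B9=F
the full pool covers 16 outcomes: B1=T, B1=F, B2=T, B2=F, B3=T, B3=F, B4=S, B4=E, B5=T, B6=T, B6=F, B7=T, B8=S, B8=E, B9=T, B9=F
every size-1 subset falls short of the 16 outcomes (best: 11/16)
size 2: inputs {1, 5} cover all 16 outcomes, and no lexicographically smaller subset of this size does
Answer: 1, 5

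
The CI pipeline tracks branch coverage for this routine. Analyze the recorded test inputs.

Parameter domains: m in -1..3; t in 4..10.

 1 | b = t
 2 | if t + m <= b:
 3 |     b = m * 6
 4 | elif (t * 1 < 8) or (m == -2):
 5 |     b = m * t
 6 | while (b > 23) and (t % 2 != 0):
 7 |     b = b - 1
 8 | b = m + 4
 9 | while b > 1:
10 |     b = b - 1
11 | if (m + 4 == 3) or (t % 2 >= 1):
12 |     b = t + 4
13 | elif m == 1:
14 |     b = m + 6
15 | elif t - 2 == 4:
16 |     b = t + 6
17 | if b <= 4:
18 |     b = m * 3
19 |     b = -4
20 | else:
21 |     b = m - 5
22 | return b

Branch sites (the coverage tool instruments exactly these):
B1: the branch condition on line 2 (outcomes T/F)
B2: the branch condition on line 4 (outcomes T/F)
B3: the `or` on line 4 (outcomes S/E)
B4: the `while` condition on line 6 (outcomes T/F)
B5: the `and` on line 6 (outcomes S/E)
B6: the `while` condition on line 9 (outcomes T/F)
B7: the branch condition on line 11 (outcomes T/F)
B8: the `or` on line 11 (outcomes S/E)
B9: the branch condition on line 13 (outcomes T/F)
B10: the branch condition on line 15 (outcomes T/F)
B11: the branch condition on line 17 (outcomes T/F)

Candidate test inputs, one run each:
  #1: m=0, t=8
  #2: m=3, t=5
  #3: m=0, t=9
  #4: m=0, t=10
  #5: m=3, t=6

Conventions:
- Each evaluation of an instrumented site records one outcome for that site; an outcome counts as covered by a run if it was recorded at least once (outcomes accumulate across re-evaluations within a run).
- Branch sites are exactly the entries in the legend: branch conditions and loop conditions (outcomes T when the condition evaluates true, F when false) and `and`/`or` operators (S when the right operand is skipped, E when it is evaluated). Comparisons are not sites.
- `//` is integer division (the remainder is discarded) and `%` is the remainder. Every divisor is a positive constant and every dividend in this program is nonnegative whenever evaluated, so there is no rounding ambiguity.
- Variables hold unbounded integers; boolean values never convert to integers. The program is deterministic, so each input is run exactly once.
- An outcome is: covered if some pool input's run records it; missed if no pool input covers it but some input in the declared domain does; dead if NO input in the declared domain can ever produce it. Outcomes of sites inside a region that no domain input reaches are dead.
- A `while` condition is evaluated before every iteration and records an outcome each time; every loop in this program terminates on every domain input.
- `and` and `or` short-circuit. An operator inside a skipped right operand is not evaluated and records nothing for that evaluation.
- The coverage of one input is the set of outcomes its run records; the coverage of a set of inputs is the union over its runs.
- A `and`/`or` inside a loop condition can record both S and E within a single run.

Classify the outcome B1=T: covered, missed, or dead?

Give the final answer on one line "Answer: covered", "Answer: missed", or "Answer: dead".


B1=T is recorded by pool input(s) 1, 3, 4 -> covered
Answer: covered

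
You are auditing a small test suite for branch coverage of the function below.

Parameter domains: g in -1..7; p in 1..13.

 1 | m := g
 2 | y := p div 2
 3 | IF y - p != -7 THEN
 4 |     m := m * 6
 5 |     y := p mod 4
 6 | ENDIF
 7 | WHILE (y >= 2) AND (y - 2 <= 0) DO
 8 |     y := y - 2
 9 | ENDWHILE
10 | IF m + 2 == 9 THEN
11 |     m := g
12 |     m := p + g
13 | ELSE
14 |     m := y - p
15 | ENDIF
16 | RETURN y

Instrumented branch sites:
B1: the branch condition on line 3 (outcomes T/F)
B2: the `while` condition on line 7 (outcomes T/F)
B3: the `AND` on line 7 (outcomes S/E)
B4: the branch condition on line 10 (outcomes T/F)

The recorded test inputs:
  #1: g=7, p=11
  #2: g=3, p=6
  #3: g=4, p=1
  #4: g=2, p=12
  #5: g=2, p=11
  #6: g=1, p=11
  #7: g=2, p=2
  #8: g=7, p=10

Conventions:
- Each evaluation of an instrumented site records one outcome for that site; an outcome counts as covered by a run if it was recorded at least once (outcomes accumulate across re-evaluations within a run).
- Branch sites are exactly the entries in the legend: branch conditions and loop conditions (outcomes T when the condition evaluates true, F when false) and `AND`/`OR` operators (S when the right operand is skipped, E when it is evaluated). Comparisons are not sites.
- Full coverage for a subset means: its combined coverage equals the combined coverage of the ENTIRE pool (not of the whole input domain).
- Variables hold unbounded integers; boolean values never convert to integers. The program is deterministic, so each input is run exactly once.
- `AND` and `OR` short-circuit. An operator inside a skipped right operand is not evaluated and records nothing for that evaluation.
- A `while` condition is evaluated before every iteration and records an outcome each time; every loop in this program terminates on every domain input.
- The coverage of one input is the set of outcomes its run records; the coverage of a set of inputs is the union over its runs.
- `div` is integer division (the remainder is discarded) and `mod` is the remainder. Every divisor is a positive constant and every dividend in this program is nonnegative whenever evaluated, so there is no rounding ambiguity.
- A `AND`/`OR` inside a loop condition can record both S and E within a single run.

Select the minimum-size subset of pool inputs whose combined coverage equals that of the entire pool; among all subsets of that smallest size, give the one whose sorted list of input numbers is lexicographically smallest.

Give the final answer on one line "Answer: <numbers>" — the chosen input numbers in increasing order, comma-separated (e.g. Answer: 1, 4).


run #1 (g=7, p=11) runs B1->T, B3->E, B2->F, B4->F; records B1=T, B2=F, B3=E, B4=F
run #2 (g=3, p=6) runs B1->T, B3->E, B2->T, B3->S, B2->F, B4->F; records B1=T, B2=T, B2=F, B3=S, B3=E, B4=F
run #3 (g=4, p=1) runs B1->T, B3->S, B2->F, B4->F; records B1=T, B2=F, B3=S, B4=F
run #4 (g=2, p=12) runs B1->T, B3->S, B2->F, B4->F; records B1=T, B2=F, B3=S, B4=F
run #5 (g=2, p=11) runs B1->T, B3->E, B2->F, B4->F; records B1=T, B2=F, B3=E, B4=F
run #6 (g=1, p=11) runs B1->T, B3->E, B2->F, B4->F; records B1=T, B2=F, B3=E, B4=F
run #7 (g=2, p=2) runs B1->T, B3->E, B2->T, B3->S, B2->F, B4->F; records B1=T, B2=T, B2=F, B3=S, B3=E, B4=F
run #8 (g=7, p=10) runs B1->T, B3->E, B2->T, B3->S, B2->F, B4->F; records B1=T, B2=T, B2=F, B3=S, B3=E, B4=F
together the pool reaches 6 outcomes: B1=T, B2=T, B2=F, B3=S, B3=E, B4=F
size 1: inputs {2} cover all 6 outcomes, and no lexicographically smaller subset of this size does
Answer: 2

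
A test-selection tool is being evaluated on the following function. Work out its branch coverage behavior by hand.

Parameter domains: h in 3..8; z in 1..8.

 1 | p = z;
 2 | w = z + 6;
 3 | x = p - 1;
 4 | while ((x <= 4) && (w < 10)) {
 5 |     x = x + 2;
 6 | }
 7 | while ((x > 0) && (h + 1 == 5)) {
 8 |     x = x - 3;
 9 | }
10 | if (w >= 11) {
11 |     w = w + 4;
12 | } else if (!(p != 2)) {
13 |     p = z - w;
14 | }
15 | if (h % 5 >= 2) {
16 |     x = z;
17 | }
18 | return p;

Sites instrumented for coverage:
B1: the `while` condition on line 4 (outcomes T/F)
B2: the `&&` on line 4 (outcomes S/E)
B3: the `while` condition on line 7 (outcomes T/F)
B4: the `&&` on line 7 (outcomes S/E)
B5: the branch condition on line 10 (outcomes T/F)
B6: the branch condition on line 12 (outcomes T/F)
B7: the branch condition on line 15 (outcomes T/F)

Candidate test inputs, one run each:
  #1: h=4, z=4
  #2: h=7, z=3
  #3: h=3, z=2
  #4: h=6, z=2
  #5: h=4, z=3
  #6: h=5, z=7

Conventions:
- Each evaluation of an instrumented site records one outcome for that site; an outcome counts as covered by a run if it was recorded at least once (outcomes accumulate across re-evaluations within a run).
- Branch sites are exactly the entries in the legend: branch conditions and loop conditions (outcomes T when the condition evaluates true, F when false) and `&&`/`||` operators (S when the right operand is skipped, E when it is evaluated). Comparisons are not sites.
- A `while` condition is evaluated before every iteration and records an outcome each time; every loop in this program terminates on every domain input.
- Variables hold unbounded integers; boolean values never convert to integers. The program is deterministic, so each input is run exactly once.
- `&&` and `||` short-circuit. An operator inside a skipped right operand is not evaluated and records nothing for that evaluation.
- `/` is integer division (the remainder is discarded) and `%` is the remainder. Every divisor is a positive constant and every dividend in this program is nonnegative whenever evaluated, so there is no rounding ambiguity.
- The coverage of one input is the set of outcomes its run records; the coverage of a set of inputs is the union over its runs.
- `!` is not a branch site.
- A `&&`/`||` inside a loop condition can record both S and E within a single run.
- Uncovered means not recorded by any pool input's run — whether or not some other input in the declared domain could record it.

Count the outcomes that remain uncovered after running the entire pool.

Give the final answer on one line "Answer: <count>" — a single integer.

#1 (h=4, z=4) -> covered: B1=F, B2=E, B3=T, B3=F, B4=S, B4=E, B5=F, B6=F, B7=T
#2 (h=7, z=3) -> covered: B1=T, B1=F, B2=S, B2=E, B3=F, B4=E, B5=F, B6=F, B7=T
#3 (h=3, z=2) -> covered: B1=T, B1=F, B2=S, B2=E, B3=F, B4=E, B5=F, B6=T, B7=T
#4 (h=6, z=2) -> covered: B1=T, B1=F, B2=S, B2=E, B3=F, B4=E, B5=F, B6=T, B7=F
#5 (h=4, z=3) -> covered: B1=T, B1=F, B2=S, B2=E, B3=T, B3=F, B4=S, B4=E, B5=F, B6=F, B7=T
#6 (h=5, z=7) -> covered: B1=F, B2=S, B3=F, B4=E, B5=T, B7=F
union over the pool: B1=T, B1=F, B2=S, B2=E, B3=T, B3=F, B4=S, B4=E, B5=T, B5=F, B6=T, B6=F, B7=T, B7=F
uncovered (0 of 14): none

Answer: 0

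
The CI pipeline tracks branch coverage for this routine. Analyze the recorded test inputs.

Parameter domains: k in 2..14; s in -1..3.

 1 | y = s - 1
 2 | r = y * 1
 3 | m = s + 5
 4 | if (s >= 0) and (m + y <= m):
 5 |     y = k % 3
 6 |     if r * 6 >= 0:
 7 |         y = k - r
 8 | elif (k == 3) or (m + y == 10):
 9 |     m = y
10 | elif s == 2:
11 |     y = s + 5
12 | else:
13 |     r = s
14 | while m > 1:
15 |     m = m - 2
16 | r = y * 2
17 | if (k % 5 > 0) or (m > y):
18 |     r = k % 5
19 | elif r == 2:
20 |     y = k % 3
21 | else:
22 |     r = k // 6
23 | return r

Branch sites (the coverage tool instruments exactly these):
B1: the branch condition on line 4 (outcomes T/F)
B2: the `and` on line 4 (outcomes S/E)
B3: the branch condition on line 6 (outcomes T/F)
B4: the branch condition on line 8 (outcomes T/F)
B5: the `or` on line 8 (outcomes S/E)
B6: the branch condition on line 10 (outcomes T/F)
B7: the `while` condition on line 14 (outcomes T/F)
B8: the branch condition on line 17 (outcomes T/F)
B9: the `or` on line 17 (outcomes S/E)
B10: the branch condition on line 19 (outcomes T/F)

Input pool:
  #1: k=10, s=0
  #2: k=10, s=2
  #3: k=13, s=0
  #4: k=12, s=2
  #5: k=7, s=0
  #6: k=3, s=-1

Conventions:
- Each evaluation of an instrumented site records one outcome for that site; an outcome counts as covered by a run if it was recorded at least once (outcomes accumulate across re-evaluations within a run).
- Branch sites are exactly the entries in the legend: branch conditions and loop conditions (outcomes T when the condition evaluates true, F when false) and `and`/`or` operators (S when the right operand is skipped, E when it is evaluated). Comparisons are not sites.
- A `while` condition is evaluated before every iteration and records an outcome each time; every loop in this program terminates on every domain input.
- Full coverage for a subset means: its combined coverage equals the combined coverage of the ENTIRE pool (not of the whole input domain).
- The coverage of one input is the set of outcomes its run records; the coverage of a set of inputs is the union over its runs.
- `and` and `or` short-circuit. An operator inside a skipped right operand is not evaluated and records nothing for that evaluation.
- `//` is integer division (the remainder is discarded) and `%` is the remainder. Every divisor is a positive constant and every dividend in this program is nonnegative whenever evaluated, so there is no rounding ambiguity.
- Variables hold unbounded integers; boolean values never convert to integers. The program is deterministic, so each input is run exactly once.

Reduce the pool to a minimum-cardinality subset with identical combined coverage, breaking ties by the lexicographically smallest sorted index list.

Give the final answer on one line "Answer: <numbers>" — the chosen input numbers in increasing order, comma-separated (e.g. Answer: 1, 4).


test 1 (k=10, s=0) fires B2->E, B1->T, B3->F, B7->T, B7->T, B7->F, B9->E, B8->F, B10->T; hits B1=T, B2=E, B3=F, B7=T, B7=F, B8=F, B9=E, B10=T
test 2 (k=10, s=2) fires B2->E, B1->F, B5->E, B4->F, B6->T, B7->T, B7->T, B7->T, B7->F, B9->E, B8->F, B10->F; hits B1=F, B2=E, B4=F, B5=E, B6=T, B7=T, B7=F, B8=F, B9=E, B10=F
test 3 (k=13, s=0) fires B2->E, B1->T, B3->F, B7->T, B7->T, B7->F, B9->S, B8->T; hits B1=T, B2=E, B3=F, B7=T, B7=F, B8=T, B9=S
test 4 (k=12, s=2) fires B2->E, B1->F, B5->E, B4->F, B6->T, B7->T, B7->T, B7->T, B7->F, B9->S, B8->T; hits B1=F, B2=E, B4=F, B5=E, B6=T, B7=T, B7=F, B8=T, B9=S
test 5 (k=7, s=0) fires B2->E, B1->T, B3->F, B7->T, B7->T, B7->F, B9->S, B8->T; hits B1=T, B2=E, B3=F, B7=T, B7=F, B8=T, B9=S
test 6 (k=3, s=-1) fires B2->S, B1->F, B5->S, B4->T, B7->F, B9->S, B8->T; hits B1=F, B2=S, B4=T, B5=S, B7=F, B8=T, B9=S
together the pool reaches 18 outcomes: B1=T, B1=F, B2=S, B2=E, B3=F, B4=T, B4=F, B5=S, B5=E, B6=T, B7=T, B7=F, B8=T, B8=F, B9=S, B9=E, B10=T, B10=F
no size-1 subset reaches all 18 outcomes (best union: 10/18)
no size-2 subset reaches all 18 outcomes (best union: 15/18)
at size 3, {1, 2, 6} reaches all 18 outcomes; every lexicographically earlier size-3 subset fails
Answer: 1, 2, 6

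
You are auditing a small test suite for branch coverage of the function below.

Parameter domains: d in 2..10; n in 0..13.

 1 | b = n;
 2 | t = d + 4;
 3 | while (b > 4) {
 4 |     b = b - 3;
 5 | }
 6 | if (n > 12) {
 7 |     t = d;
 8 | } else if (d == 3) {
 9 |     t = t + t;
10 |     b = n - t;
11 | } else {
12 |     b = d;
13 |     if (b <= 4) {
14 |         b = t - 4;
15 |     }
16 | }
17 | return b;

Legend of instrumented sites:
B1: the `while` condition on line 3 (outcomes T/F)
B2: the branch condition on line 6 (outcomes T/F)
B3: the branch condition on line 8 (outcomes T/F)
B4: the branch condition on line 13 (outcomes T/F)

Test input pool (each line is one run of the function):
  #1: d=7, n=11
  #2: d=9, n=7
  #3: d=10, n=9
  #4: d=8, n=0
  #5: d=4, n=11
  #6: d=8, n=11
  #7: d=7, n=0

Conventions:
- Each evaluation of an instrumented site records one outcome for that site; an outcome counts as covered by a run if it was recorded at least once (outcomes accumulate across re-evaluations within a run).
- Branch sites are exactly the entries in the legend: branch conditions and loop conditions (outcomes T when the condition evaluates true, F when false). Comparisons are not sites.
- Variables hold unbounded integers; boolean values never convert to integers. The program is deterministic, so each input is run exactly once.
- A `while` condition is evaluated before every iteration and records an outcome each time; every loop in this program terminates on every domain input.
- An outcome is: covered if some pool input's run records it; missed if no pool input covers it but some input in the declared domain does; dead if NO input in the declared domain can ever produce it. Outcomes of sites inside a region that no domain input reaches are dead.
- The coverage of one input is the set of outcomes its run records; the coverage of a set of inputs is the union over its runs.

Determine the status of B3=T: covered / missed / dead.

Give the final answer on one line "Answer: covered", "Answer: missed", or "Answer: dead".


no pool input records B3=T
but domain input (d=3, n=0) does record it -> reachable, so missed
Answer: missed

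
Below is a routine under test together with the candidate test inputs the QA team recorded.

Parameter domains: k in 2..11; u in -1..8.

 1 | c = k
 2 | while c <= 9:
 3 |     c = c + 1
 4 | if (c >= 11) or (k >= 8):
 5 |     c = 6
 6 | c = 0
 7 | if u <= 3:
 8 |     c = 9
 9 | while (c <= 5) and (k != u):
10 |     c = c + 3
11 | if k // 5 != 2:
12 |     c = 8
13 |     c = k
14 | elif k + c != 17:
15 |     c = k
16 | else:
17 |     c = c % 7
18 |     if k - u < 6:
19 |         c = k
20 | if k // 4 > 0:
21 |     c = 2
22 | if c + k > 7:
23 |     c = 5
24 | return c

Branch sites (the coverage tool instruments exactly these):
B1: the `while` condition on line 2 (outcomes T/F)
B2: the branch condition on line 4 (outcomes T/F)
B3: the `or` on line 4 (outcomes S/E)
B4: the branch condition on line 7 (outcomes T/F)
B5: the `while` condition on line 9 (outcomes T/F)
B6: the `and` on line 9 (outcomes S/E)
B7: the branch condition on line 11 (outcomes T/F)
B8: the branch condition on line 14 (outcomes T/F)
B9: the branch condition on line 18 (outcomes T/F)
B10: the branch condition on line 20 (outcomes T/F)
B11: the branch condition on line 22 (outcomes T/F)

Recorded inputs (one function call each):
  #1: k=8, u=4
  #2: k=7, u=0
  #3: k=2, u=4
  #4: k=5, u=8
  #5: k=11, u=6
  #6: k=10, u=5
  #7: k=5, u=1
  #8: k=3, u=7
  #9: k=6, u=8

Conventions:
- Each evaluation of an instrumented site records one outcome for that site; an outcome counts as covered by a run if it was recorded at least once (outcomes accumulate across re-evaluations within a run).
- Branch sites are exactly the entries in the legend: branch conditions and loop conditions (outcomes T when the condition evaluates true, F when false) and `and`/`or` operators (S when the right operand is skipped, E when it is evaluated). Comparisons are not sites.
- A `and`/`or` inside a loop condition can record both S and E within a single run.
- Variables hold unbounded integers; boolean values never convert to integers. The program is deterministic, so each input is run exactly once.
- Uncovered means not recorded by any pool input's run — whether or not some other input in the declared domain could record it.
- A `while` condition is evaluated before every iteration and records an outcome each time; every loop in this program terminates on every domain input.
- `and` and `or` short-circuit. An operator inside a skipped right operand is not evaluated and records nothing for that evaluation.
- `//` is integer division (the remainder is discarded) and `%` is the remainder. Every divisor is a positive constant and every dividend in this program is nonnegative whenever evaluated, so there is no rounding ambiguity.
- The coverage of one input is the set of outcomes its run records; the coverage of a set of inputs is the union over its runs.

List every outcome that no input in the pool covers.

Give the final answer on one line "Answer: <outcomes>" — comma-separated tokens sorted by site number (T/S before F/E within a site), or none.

run #1 (k=8, u=4) records B1=T, B1=F, B2=T, B3=E, B4=F, B5=T, B5=F, B6=S, B6=E, B7=T, B10=T, B11=T
run #2 (k=7, u=0) records B1=T, B1=F, B2=F, B3=E, B4=T, B5=F, B6=S, B7=T, B10=T, B11=T
run #3 (k=2, u=4) records B1=T, B1=F, B2=F, B3=E, B4=F, B5=T, B5=F, B6=S, B6=E, B7=T, B10=F, B11=F
run #4 (k=5, u=8) records B1=T, B1=F, B2=F, B3=E, B4=F, B5=T, B5=F, B6=S, B6=E, B7=T, B10=T, B11=F
run #5 (k=11, u=6) records B1=F, B2=T, B3=S, B4=F, B5=T, B5=F, B6=S, B6=E, B7=F, B8=F, B9=T, B10=T, B11=T
run #6 (k=10, u=5) records B1=F, B2=T, B3=E, B4=F, B5=T, B5=F, B6=S, B6=E, B7=F, B8=T, B10=T, B11=T
run #7 (k=5, u=1) records B1=T, B1=F, B2=F, B3=E, B4=T, B5=F, B6=S, B7=T, B10=T, B11=F
run #8 (k=3, u=7) records B1=T, B1=F, B2=F, B3=E, B4=F, B5=T, B5=F, B6=S, B6=E, B7=T, B10=F, B11=F
run #9 (k=6, u=8) records B1=T, B1=F, B2=F, B3=E, B4=F, B5=T, B5=F, B6=S, B6=E, B7=T, B10=T, B11=T
union over the pool: B1=T, B1=F, B2=T, B2=F, B3=S, B3=E, B4=T, B4=F, B5=T, B5=F, B6=S, B6=E, B7=T, B7=F, B8=T, B8=F, B9=T, B10=T, B10=F, B11=T, B11=F
uncovered (1 of 22): B9=F

Answer: B9=F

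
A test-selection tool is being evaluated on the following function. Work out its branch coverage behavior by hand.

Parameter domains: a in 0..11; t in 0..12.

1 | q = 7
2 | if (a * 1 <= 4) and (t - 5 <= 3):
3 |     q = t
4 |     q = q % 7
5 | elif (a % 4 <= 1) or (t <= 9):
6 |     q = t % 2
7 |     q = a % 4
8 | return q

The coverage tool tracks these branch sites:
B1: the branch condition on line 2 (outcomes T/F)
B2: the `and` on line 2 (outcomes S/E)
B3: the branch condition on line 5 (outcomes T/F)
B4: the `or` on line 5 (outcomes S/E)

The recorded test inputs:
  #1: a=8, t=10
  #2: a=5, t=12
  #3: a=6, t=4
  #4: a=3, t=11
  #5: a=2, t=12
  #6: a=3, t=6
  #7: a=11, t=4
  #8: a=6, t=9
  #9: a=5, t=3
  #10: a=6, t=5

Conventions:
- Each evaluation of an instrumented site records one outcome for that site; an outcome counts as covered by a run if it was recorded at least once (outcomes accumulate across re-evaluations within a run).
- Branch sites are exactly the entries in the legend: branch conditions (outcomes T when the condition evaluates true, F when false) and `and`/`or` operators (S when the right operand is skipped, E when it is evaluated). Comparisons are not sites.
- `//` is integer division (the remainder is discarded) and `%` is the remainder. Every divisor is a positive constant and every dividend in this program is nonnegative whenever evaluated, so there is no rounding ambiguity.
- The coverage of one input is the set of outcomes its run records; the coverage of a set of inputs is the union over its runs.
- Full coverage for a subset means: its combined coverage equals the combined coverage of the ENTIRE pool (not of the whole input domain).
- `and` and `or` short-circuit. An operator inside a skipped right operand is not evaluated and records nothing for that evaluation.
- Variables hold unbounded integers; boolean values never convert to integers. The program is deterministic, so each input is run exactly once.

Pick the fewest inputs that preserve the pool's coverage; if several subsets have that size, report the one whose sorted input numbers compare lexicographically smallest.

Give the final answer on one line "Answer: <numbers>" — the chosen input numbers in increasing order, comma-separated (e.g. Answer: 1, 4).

test 1 (a=8, t=10) hits B1=F, B2=S, B3=T, B4=S
test 2 (a=5, t=12) hits B1=F, B2=S, B3=T, B4=S
test 3 (a=6, t=4) hits B1=F, B2=S, B3=T, B4=E
test 4 (a=3, t=11) hits B1=F, B2=E, B3=F, B4=E
test 5 (a=2, t=12) hits B1=F, B2=E, B3=F, B4=E
test 6 (a=3, t=6) hits B1=T, B2=E
test 7 (a=11, t=4) hits B1=F, B2=S, B3=T, B4=E
test 8 (a=6, t=9) hits B1=F, B2=S, B3=T, B4=E
test 9 (a=5, t=3) hits B1=F, B2=S, B3=T, B4=S
test 10 (a=6, t=5) hits B1=F, B2=S, B3=T, B4=E
together the pool reaches 8 outcomes: B1=T, B1=F, B2=S, B2=E, B3=T, B3=F, B4=S, B4=E
every size-1 subset falls short of the 8 outcomes (best: 4/8)
every size-2 subset falls short of the 8 outcomes (best: 7/8)
the canonical winner is {1, 4, 6}: size 3, full 8-outcome coverage, earliest index list among size-3 covers

Answer: 1, 4, 6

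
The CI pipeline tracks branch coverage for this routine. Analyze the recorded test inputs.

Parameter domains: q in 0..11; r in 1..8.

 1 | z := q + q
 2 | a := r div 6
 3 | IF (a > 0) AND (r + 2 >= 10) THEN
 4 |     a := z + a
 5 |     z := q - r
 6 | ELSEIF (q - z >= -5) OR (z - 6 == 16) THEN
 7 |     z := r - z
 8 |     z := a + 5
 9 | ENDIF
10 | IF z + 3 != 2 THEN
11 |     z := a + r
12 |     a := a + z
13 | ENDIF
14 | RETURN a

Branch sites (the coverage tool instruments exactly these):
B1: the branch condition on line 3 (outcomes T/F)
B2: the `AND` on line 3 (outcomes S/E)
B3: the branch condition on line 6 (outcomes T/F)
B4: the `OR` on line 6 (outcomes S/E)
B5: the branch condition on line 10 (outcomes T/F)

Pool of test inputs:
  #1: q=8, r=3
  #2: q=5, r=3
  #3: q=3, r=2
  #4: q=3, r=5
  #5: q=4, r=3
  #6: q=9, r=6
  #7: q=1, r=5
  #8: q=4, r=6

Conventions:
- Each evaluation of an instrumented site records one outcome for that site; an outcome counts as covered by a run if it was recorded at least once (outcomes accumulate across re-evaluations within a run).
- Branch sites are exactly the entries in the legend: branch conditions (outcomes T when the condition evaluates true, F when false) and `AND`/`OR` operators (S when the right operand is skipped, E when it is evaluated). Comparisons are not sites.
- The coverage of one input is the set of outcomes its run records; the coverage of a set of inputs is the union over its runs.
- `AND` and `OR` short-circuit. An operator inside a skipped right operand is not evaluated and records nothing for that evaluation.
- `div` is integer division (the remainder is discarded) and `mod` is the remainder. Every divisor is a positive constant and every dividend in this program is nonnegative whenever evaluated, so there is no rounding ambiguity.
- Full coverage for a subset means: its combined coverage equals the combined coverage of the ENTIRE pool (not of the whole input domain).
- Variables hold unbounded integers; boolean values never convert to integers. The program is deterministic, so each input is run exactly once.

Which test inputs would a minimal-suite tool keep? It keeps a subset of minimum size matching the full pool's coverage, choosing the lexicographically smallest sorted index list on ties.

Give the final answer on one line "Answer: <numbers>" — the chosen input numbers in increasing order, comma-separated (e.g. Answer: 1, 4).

test 1 (q=8, r=3) fires B2->S, B1->F, B4->E, B3->F, B5->T; hits B1=F, B2=S, B3=F, B4=E, B5=T
test 2 (q=5, r=3) fires B2->S, B1->F, B4->S, B3->T, B5->T; hits B1=F, B2=S, B3=T, B4=S, B5=T
test 3 (q=3, r=2) fires B2->S, B1->F, B4->S, B3->T, B5->T; hits B1=F, B2=S, B3=T, B4=S, B5=T
test 4 (q=3, r=5) fires B2->S, B1->F, B4->S, B3->T, B5->T; hits B1=F, B2=S, B3=T, B4=S, B5=T
test 5 (q=4, r=3) fires B2->S, B1->F, B4->S, B3->T, B5->T; hits B1=F, B2=S, B3=T, B4=S, B5=T
test 6 (q=9, r=6) fires B2->E, B1->F, B4->E, B3->F, B5->T; hits B1=F, B2=E, B3=F, B4=E, B5=T
test 7 (q=1, r=5) fires B2->S, B1->F, B4->S, B3->T, B5->T; hits B1=F, B2=S, B3=T, B4=S, B5=T
test 8 (q=4, r=6) fires B2->E, B1->F, B4->S, B3->T, B5->T; hits B1=F, B2=E, B3=T, B4=S, B5=T
together the pool reaches 8 outcomes: B1=F, B2=S, B2=E, B3=T, B3=F, B4=S, B4=E, B5=T
size 1 is not enough: best union over all size-1 subsets is 5/8
at size 2, {1, 8} reaches all 8 outcomes; every lexicographically earlier size-2 subset fails

Answer: 1, 8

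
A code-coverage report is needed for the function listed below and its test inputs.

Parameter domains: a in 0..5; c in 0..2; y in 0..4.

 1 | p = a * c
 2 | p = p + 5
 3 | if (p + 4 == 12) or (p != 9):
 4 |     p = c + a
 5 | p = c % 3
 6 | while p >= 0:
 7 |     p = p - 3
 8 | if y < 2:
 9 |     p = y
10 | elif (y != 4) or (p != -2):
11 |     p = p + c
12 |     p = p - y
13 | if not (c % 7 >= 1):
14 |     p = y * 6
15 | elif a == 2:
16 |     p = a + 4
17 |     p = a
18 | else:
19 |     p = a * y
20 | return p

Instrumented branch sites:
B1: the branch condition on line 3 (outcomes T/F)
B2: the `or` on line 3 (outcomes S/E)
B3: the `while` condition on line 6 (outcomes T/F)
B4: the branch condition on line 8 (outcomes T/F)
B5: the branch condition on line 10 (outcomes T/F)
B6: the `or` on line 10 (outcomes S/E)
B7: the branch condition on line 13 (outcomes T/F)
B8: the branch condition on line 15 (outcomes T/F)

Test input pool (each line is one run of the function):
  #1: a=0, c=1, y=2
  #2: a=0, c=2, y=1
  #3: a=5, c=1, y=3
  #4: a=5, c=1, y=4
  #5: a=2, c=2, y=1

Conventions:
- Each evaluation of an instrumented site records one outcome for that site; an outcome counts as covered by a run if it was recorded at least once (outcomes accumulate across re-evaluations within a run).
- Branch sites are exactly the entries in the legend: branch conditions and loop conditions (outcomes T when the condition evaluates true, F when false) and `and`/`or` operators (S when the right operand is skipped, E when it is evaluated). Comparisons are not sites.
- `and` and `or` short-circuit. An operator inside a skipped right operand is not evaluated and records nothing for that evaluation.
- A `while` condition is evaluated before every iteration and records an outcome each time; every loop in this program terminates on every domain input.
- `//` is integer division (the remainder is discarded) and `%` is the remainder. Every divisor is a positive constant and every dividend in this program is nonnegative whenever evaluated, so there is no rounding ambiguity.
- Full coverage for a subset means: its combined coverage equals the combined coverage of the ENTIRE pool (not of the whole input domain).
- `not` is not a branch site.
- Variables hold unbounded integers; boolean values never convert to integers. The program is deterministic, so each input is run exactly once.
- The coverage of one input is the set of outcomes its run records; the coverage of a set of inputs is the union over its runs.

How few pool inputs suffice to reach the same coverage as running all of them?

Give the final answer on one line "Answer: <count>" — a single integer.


input #1, a=0, c=1, y=2: events B2->E, B1->T, B3->T, B3->F, B4->F, B6->S, B5->T, B7->F, B8->F; outcomes B1=T, B2=E, B3=T, B3=F, B4=F, B5=T, B6=S, B7=F, B8=F
input #2, a=0, c=2, y=1: events B2->E, B1->T, B3->T, B3->F, B4->T, B7->F, B8->F; outcomes B1=T, B2=E, B3=T, B3=F, B4=T, B7=F, B8=F
input #3, a=5, c=1, y=3: events B2->E, B1->T, B3->T, B3->F, B4->F, B6->S, B5->T, B7->F, B8->F; outcomes B1=T, B2=E, B3=T, B3=F, B4=F, B5=T, B6=S, B7=F, B8=F
input #4, a=5, c=1, y=4: events B2->E, B1->T, B3->T, B3->F, B4->F, B6->E, B5->F, B7->F, B8->F; outcomes B1=T, B2=E, B3=T, B3=F, B4=F, B5=F, B6=E, B7=F, B8=F
input #5, a=2, c=2, y=1: events B2->E, B1->F, B3->T, B3->F, B4->T, B7->F, B8->T; outcomes B1=F, B2=E, B3=T, B3=F, B4=T, B7=F, B8=T
together the pool reaches 14 outcomes: B1=T, B1=F, B2=E, B3=T, B3=F, B4=T, B4=F, B5=T, B5=F, B6=S, B6=E, B7=F, B8=T, B8=F
checked all size-1 subsets: none covers 14 outcomes (max 9/14)
checked all size-2 subsets: none covers 14 outcomes (max 12/14)
the canonical winner is {1, 4, 5}: size 3, full 14-outcome coverage, earliest index list among size-3 covers
Answer: 3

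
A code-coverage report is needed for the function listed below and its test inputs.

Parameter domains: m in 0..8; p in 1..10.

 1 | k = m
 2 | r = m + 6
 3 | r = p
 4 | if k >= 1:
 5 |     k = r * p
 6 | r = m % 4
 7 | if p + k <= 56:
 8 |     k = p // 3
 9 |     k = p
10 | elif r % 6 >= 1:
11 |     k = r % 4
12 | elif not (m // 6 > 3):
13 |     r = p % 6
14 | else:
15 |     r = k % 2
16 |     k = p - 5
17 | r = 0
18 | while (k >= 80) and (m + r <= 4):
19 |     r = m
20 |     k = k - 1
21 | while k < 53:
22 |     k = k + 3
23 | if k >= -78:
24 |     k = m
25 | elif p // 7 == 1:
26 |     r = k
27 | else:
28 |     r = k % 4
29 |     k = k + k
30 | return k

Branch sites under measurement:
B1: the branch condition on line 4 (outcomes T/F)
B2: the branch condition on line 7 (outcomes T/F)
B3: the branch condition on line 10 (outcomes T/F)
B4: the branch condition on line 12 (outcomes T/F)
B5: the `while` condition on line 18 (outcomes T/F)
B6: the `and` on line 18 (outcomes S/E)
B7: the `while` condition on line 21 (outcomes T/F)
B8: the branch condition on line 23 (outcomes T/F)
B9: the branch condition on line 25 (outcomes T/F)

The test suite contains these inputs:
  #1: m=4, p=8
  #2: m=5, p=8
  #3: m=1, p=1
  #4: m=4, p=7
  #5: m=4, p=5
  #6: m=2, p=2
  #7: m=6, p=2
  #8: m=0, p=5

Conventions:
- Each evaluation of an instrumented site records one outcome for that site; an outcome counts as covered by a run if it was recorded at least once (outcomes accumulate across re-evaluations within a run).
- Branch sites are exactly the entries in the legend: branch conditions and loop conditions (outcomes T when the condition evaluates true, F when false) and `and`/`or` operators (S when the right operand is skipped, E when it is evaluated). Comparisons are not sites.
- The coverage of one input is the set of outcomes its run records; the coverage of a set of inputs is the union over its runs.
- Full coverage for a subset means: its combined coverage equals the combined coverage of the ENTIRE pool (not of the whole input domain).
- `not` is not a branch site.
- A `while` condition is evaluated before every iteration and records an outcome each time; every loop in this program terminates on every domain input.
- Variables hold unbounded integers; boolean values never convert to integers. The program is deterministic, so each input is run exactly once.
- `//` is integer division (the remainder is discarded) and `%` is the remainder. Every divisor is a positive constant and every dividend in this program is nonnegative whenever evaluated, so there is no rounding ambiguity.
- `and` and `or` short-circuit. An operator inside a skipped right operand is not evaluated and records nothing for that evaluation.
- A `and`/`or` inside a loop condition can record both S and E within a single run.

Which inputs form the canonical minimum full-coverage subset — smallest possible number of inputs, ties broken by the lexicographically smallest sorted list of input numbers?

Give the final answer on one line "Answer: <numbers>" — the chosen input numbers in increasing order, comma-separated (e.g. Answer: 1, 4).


#1 (m=4, p=8) -> B1->T, B2->F, B3->F, B4->T, B6->S, B5->F, B7->F, B8->T; covered: B1=T, B2=F, B3=F, B4=T, B5=F, B6=S, B7=F, B8=T
#2 (m=5, p=8) -> B1->T, B2->F, B3->T, B6->S, B5->F, B7->T, B7->T, B7->T, B7->T, B7->T, B7->T, B7->T, B7->T, B7->T, ...; covered: B1=T, B2=F, B3=T, B5=F, B6=S, B7=T, B7=F, B8=T
#3 (m=1, p=1) -> B1->T, B2->T, B6->S, B5->F, B7->T, B7->T, B7->T, B7->T, B7->T, B7->T, B7->T, B7->T, B7->T, B7->T, ...; covered: B1=T, B2=T, B5=F, B6=S, B7=T, B7=F, B8=T
#4 (m=4, p=7) -> B1->T, B2->T, B6->S, B5->F, B7->T, B7->T, B7->T, B7->T, B7->T, B7->T, B7->T, B7->T, B7->T, B7->T, ...; covered: B1=T, B2=T, B5=F, B6=S, B7=T, B7=F, B8=T
#5 (m=4, p=5) -> B1->T, B2->T, B6->S, B5->F, B7->T, B7->T, B7->T, B7->T, B7->T, B7->T, B7->T, B7->T, B7->T, B7->T, ...; covered: B1=T, B2=T, B5=F, B6=S, B7=T, B7=F, B8=T
#6 (m=2, p=2) -> B1->T, B2->T, B6->S, B5->F, B7->T, B7->T, B7->T, B7->T, B7->T, B7->T, B7->T, B7->T, B7->T, B7->T, ...; covered: B1=T, B2=T, B5=F, B6=S, B7=T, B7=F, B8=T
#7 (m=6, p=2) -> B1->T, B2->T, B6->S, B5->F, B7->T, B7->T, B7->T, B7->T, B7->T, B7->T, B7->T, B7->T, B7->T, B7->T, ...; covered: B1=T, B2=T, B5=F, B6=S, B7=T, B7=F, B8=T
#8 (m=0, p=5) -> B1->F, B2->T, B6->S, B5->F, B7->T, B7->T, B7->T, B7->T, B7->T, B7->T, B7->T, B7->T, B7->T, B7->T, ...; covered: B1=F, B2=T, B5=F, B6=S, B7=T, B7=F, B8=T
union over all inputs: B1=T, B1=F, B2=T, B2=F, B3=T, B3=F, B4=T, B5=F, B6=S, B7=T, B7=F, B8=T (12 outcomes)
size 1 is not enough: best union over all size-1 subsets is 8/12
size 2 is not enough: best union over all size-2 subsets is 11/12
size 3: inputs {1, 2, 8} cover all 12 outcomes, and no lexicographically smaller subset of this size does
Answer: 1, 2, 8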